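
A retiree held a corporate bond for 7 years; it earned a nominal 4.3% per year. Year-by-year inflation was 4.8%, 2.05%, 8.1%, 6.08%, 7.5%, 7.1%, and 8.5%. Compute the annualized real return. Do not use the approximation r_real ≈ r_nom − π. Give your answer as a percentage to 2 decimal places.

-1.87%

Cumulative inflation factor: 1.048 × 1.0205 × 1.081 × 1.0608 × 1.075 × 1.071 × 1.085 ≈ 1.53201.
Nominal growth factor: 1.34273. Real growth factor = 1.34273 / 1.53201 ≈ 0.87645.
Annualized: 0.87645^(1/7) − 1 ≈ -0.01866.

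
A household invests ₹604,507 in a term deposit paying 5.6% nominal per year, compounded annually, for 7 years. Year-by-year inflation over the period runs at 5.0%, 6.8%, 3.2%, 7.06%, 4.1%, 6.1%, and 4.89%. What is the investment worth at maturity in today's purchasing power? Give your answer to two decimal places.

Nominal value at maturity: ₹604,507 × (1 + 5.6%)^7 ≈ ₹885,214.99.
Price-level factor over 7 years: 1.050 × 1.068 × 1.032 × 1.0706 × 1.041 × 1.061 × 1.0489 ≈ 1.4353826317.
Dividing the nominal maturity value by the price-level factor gives the value in today's money.

₹616,710.12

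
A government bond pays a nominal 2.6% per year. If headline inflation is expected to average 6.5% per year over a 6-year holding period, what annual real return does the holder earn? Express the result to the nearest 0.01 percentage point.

-3.66%

With constant rates the annual real return is the same each year: (1+2.6%)/(1+6.5%) − 1 = -0.03662.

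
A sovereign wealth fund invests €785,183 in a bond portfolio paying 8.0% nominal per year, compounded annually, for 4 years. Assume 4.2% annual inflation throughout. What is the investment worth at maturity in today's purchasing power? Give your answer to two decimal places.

Nominal value at maturity: €785,183 × (1 + 8.0%)^4 ≈ €1,068,232.80.
Price-level factor over 4 years: (1 + 4.2%)^4 ≈ 1.1788834637.
Dividing the nominal maturity value by the price-level factor gives the value in today's money.

€906,139.44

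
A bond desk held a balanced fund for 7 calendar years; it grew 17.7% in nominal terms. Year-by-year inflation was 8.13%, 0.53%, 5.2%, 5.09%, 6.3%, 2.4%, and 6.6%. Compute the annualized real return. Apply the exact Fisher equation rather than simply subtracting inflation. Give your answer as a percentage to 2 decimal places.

Cumulative inflation factor: 1.0813 × 1.0053 × 1.052 × 1.0509 × 1.063 × 1.024 × 1.066 ≈ 1.39447.
Nominal growth factor: 1.17700. Real growth factor = 1.17700 / 1.39447 ≈ 0.84405.
Annualized: 0.84405^(1/7) − 1 ≈ -0.02393.

-2.39%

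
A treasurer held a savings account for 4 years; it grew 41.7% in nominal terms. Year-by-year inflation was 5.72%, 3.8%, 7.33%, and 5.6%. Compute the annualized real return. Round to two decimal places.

3.31%

Cumulative inflation factor: 1.0572 × 1.038 × 1.0733 × 1.056 ≈ 1.24377.
Nominal growth factor: 1.41700. Real growth factor = 1.41700 / 1.24377 ≈ 1.13928.
Annualized: 1.13928^(1/4) − 1 ≈ 0.03314.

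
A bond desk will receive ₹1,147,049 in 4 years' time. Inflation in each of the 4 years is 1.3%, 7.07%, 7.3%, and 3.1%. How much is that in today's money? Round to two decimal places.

Price-level factor over 4 years: 1.013 × 1.0707 × 1.073 × 1.031 ≈ 1.1998739794.
Purchasing power today: ₹1,147,049 divided by that factor.

₹955,974.56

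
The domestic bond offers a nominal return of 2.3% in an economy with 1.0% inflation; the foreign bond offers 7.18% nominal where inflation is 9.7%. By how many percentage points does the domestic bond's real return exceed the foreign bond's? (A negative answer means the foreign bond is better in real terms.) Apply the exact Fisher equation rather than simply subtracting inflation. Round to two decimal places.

The domestic bond real return: 1.023/1.010 − 1 = 1.287%.
The foreign bond real return: 1.0718/1.097 − 1 = -2.297%.
Difference: 1.287 − (-2.297) = 3.584 pp.

3.58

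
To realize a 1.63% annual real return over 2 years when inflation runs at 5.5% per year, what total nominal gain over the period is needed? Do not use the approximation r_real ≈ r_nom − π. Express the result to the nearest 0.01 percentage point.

Required annual nominal rate: (1+1.63%)(1+5.5%) − 1 = 7.21965%.
Cumulative over 2 years: (1 + 0.0721965)^2 − 1 ≈ 0.14961.

14.96%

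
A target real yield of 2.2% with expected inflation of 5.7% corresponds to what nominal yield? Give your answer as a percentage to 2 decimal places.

By the Fisher equation, 1 + r_nom = (1 + 2.2%)(1 + 5.7%) = 1.022 × 1.057 = 1.080254.
So r_nom = 8.0254%.

8.03%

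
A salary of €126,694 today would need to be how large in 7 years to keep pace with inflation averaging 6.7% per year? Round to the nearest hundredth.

Cumulative price-level factor: (1+6.7%)^7 ≈ 1.5745299861.
Multiplying €126,694 by the price-level factor gives the future nominal sum.

€199,483.50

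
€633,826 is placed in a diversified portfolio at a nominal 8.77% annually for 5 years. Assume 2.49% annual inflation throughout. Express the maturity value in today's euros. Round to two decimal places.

Nominal value at maturity: €633,826 × (1 + 8.77%)^5 ≈ €964,974.18.
Price-level factor over 5 years: (1 + 2.49%)^5 ≈ 1.1308564141.
Dividing the nominal maturity value by the price-level factor gives the value in today's money.

€853,312.74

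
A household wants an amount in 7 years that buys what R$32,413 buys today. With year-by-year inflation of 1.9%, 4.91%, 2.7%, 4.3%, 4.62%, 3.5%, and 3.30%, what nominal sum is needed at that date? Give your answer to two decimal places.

R$41,516.47

Cumulative price-level factor: 1.019 × 1.0491 × 1.027 × 1.043 × 1.0462 × 1.035 × 1.0330 ≈ 1.2808586634.
Multiplying R$32,413 by the price-level factor gives the future nominal sum.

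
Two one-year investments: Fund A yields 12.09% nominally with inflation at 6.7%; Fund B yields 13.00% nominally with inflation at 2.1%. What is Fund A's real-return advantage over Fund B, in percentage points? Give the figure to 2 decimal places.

Fund A real return: 1.1209/1.067 − 1 = 5.052%.
Fund B real return: 1.1300/1.021 − 1 = 10.676%.
Difference: 5.052 − 10.676 = -5.624 pp.

-5.62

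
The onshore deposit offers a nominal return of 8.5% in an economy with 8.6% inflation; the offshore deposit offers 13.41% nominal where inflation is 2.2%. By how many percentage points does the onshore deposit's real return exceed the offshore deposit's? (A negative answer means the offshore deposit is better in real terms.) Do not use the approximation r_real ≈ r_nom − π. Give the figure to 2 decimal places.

The onshore deposit real return: 1.085/1.086 − 1 = -0.092%.
The offshore deposit real return: 1.1341/1.022 − 1 = 10.969%.
Difference: -0.092 − 10.969 = -11.061 pp.

-11.06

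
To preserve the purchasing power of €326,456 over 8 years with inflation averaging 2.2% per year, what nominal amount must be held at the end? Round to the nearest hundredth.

€388,536.50

Cumulative price-level factor: (1+2.2%)^8 ≈ 1.1901649777.
The nominal amount required is €326,456 scaled up by that factor.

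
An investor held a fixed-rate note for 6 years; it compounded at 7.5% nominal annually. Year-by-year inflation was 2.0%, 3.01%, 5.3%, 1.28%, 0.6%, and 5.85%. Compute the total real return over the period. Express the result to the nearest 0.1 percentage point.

29.3%

Cumulative inflation factor: 1.020 × 1.0301 × 1.053 × 1.0128 × 1.006 × 1.0585 ≈ 1.19322.
Nominal growth factor: 1.54330. Real growth factor = 1.54330 / 1.19322 ≈ 1.29339.
Total real return ≈ 29.3392%.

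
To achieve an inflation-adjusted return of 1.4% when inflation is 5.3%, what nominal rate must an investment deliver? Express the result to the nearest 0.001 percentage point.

By the Fisher equation, 1 + r_nom = (1 + 1.4%)(1 + 5.3%) = 1.014 × 1.053 = 1.067742.
So r_nom = 6.7742%.

6.774%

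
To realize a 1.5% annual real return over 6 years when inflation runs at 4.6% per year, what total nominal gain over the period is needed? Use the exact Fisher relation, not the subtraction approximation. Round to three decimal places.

Required annual nominal rate: (1+1.5%)(1+4.6%) − 1 = 6.169%.
Cumulative over 6 years: (1 + 0.06169)^6 − 1 ≈ 0.43214.

43.214%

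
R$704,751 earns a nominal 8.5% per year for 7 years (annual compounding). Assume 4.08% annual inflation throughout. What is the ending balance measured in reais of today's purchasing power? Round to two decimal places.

Nominal value at maturity: R$704,751 × (1 + 8.5%)^7 ≈ R$1,247,509.52.
Price-level factor over 7 years: (1 + 4.08%)^7 ≈ 1.3230339385.
Dividing the nominal maturity value by the price-level factor gives the value in today's money.

R$942,915.74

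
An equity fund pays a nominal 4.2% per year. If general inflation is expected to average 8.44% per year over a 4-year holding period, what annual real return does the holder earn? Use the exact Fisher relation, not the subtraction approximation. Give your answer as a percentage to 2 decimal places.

-3.91%

With constant rates the annual real return is the same each year: (1+4.2%)/(1+8.44%) − 1 = -0.03910.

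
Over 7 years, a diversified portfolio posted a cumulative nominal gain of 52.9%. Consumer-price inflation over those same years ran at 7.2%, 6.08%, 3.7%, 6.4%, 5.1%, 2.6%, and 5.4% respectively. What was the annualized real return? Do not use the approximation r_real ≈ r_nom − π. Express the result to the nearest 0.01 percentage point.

Cumulative inflation factor: 1.072 × 1.0608 × 1.037 × 1.064 × 1.051 × 1.026 × 1.054 ≈ 1.42607.
Nominal growth factor: 1.52900. Real growth factor = 1.52900 / 1.42607 ≈ 1.07218.
Annualized: 1.07218^(1/7) − 1 ≈ 0.01001.

1.00%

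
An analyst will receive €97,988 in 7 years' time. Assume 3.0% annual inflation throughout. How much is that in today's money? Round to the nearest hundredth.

Price-level factor over 7 years: (1 + 3.0%)^7 ≈ 1.2298738654.
Purchasing power today: €97,988 divided by that factor.

€79,673.21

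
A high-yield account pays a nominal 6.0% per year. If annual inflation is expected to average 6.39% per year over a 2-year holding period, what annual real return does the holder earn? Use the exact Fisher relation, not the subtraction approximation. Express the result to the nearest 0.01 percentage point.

-0.37%

With constant rates the annual real return is the same each year: (1+6.0%)/(1+6.39%) − 1 = -0.00367.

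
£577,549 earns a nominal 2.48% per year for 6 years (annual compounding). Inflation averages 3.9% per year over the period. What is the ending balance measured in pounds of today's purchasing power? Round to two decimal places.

Nominal value at maturity: £577,549 × (1 + 2.48%)^6 ≈ £668,996.02.
Price-level factor over 6 years: (1 + 3.9%)^6 ≈ 1.2580366265.
The maturity value deflated by that factor is the answer in today's purchasing power.

£531,777.86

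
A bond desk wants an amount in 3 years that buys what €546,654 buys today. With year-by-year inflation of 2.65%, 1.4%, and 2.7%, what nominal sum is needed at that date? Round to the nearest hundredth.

€584,359.20

Cumulative price-level factor: 1.0265 × 1.014 × 1.027 = 1.068974517.
The nominal amount required is €546,654 scaled up by that factor.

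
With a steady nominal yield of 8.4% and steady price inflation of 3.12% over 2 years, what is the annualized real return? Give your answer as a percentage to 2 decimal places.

5.12%

With constant rates the annual real return is the same each year: (1+8.4%)/(1+3.12%) − 1 = 0.05120.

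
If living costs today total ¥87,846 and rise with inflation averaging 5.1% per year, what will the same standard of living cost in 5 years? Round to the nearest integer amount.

¥112,651

Cumulative price-level factor: (1+5.1%)^5 ≈ 1.2823706810.
The nominal amount required is ¥87,846 scaled up by that factor.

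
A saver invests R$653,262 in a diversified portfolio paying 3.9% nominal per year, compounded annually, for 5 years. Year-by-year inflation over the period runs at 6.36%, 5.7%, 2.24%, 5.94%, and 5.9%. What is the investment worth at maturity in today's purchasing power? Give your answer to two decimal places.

R$613,387.68

Nominal value at maturity: R$653,262 × (1 + 3.9%)^5 ≈ R$790,979.33.
Price-level factor over 5 years: 1.0636 × 1.057 × 1.0224 × 1.0594 × 1.059 ≈ 1.2895259480.
The maturity value deflated by that factor is the answer in today's purchasing power.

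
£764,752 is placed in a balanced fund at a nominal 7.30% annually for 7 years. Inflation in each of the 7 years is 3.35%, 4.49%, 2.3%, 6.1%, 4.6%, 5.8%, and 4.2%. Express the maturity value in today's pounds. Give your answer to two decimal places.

Nominal value at maturity: £764,752 × (1 + 7.30%)^7 ≈ £1,252,329.69.
Price-level factor over 7 years: 1.0335 × 1.0449 × 1.023 × 1.061 × 1.046 × 1.058 × 1.042 ≈ 1.3516408194.
The maturity value deflated by that factor is the answer in today's purchasing power.

£926,525.50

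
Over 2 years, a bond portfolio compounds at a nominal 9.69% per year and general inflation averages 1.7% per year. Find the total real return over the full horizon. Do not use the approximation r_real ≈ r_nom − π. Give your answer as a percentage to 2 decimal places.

The annual real rate is (1+9.69%)/(1+1.7%) − 1 = 7.8564%.
Compounded over 2 years: (1 + 0.078564)^2 − 1 ≈ 0.16330.

16.33%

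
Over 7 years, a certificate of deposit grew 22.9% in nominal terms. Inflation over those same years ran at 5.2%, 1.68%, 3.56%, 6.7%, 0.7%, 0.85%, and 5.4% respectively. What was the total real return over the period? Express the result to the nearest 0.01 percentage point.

Cumulative inflation factor: 1.052 × 1.0168 × 1.0356 × 1.067 × 1.007 × 1.0085 × 1.054 ≈ 1.26518.
Nominal growth factor: 1.22900. Real growth factor = 1.22900 / 1.26518 ≈ 0.97140.
Total real return ≈ -2.8600%.

-2.86%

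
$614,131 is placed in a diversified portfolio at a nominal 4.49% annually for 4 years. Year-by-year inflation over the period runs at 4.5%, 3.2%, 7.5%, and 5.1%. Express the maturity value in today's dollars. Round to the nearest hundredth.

Nominal value at maturity: $614,131 × (1 + 4.49%)^4 ≈ $732,082.35.
Price-level factor over 4 years: 1.045 × 1.032 × 1.075 × 1.051 = 1.218448473.
Dividing the nominal maturity value by the price-level factor gives the value in today's money.

$600,831.60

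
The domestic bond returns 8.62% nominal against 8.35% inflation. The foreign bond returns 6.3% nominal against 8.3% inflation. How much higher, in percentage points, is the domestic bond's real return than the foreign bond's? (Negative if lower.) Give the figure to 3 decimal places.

The domestic bond real return: 1.0862/1.0835 − 1 = 0.2492%.
The foreign bond real return: 1.063/1.083 − 1 = -1.8467%.
Difference: 0.2492 − (-1.8467) = 2.0959 pp.

2.096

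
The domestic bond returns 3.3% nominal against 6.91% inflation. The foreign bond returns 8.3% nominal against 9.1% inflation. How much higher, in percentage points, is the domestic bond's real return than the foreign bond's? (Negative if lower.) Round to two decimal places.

The domestic bond real return: 1.033/1.0691 − 1 = -3.377%.
The foreign bond real return: 1.083/1.091 − 1 = -0.733%.
Difference: -3.377 − (-0.733) = -2.644 pp.

-2.64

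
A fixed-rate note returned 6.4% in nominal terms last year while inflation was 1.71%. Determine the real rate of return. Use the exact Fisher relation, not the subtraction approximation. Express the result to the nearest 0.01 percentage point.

4.61%

Real return via the Fisher equation: (1 + 6.4%)/(1 + 1.71%) − 1 = 1.064/1.0171 − 1 ≈ 0.04611.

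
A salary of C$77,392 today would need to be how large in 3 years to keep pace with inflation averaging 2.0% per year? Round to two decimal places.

Cumulative price-level factor: (1+2.0%)^3 = 1.061208.
The nominal amount required is C$77,392 scaled up by that factor.

C$82,129.01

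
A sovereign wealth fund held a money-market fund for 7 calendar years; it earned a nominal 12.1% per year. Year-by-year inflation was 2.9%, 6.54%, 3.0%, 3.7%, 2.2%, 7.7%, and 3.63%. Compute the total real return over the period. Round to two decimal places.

66.55%

Cumulative inflation factor: 1.029 × 1.0654 × 1.030 × 1.037 × 1.022 × 1.077 × 1.0363 ≈ 1.33566.
Nominal growth factor: 2.22454. Real growth factor = 2.22454 / 1.33566 ≈ 1.66549.
Total real return ≈ 66.5494%.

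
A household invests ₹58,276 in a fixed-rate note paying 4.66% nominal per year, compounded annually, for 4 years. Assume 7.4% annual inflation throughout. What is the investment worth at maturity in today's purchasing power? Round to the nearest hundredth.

₹52,552.76

Nominal value at maturity: ₹58,276 × (1 + 4.66%)^4 ≈ ₹69,921.81.
Price-level factor over 4 years: (1 + 7.4%)^4 ≈ 1.3305068826.
The maturity value deflated by that factor is the answer in today's purchasing power.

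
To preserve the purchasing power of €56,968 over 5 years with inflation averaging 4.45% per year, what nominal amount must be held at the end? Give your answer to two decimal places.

€70,822.82

Cumulative price-level factor: (1+4.45%)^5 ≈ 1.2432034927.
Multiplying €56,968 by the price-level factor gives the future nominal sum.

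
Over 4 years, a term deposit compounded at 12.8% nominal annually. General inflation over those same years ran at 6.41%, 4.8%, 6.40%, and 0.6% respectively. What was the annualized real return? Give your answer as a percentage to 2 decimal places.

7.92%

Cumulative inflation factor: 1.0641 × 1.048 × 1.0640 × 1.006 ≈ 1.19367.
Nominal growth factor: 1.61896. Real growth factor = 1.61896 / 1.19367 ≈ 1.35629.
Annualized: 1.35629^(1/4) − 1 ≈ 0.07917.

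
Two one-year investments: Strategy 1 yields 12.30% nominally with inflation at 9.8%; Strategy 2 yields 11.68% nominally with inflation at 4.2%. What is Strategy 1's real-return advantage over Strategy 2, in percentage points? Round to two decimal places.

Strategy 1 real return: 1.1230/1.098 − 1 = 2.277%.
Strategy 2 real return: 1.1168/1.042 − 1 = 7.179%.
Difference: 2.277 − 7.179 = -4.902 pp.

-4.90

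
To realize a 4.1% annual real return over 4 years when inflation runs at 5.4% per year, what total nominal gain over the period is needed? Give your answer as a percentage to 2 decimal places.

44.93%

Required annual nominal rate: (1+4.1%)(1+5.4%) − 1 = 9.7214%.
Cumulative over 4 years: (1 + 0.097214)^4 − 1 ≈ 0.44932.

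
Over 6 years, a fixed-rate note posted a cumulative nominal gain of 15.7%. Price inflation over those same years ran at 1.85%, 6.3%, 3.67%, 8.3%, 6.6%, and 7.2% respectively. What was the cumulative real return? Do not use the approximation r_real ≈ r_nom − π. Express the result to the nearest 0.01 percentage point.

-16.71%

Cumulative inflation factor: 1.0185 × 1.063 × 1.0367 × 1.083 × 1.066 × 1.072 ≈ 1.38908.
Nominal growth factor: 1.15700. Real growth factor = 1.15700 / 1.38908 ≈ 0.83292.
Total real return ≈ -16.7076%.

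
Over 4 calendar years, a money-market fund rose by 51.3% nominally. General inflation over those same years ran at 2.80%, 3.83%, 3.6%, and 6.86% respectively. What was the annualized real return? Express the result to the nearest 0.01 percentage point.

6.37%

Cumulative inflation factor: 1.0280 × 1.0383 × 1.036 × 1.0686 ≈ 1.18166.
Nominal growth factor: 1.51300. Real growth factor = 1.51300 / 1.18166 ≈ 1.28041.
Annualized: 1.28041^(1/4) − 1 ≈ 0.06374.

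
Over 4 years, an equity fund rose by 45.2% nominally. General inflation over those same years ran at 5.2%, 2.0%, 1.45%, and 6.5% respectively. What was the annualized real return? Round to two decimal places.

Cumulative inflation factor: 1.052 × 1.020 × 1.0145 × 1.065 ≈ 1.15936.
Nominal growth factor: 1.45200. Real growth factor = 1.45200 / 1.15936 ≈ 1.25242.
Annualized: 1.25242^(1/4) − 1 ≈ 0.05788.

5.79%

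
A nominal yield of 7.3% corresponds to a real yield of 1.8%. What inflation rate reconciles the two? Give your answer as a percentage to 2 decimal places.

5.40%

From (1+r_nom) = (1+r_real)(1+π), we get 1+π = (1 + 7.3%)/(1 + 1.8%) = 1.073/1.018 ≈ 1.05403.
So π ≈ 5.4028%.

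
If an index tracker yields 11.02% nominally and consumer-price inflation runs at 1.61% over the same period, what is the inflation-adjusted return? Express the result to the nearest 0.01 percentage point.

Real return via the Fisher equation: (1 + 11.02%)/(1 + 1.61%) − 1 = 1.1102/1.0161 − 1 ≈ 0.09261.

9.26%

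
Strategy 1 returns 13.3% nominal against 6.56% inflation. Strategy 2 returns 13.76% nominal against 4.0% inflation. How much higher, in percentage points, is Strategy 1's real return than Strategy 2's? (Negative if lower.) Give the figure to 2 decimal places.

-3.06

Strategy 1 real return: 1.133/1.0656 − 1 = 6.325%.
Strategy 2 real return: 1.1376/1.040 − 1 = 9.385%.
Difference: 6.325 − 9.385 = -3.060 pp.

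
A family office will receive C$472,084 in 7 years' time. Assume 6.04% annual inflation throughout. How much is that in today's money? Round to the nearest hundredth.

C$313,134.74

Price-level factor over 7 years: (1 + 6.04%)^7 ≈ 1.5076066118.
Purchasing power today: C$472,084 divided by that factor.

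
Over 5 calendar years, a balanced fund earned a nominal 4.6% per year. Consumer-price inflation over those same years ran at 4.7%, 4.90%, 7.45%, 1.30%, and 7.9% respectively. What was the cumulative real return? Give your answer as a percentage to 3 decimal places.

-2.927%

Cumulative inflation factor: 1.047 × 1.0490 × 1.0745 × 1.0130 × 1.079 ≈ 1.28991.
Nominal growth factor: 1.25216. Real growth factor = 1.25216 / 1.28991 ≈ 0.97073.
Total real return ≈ -2.9269%.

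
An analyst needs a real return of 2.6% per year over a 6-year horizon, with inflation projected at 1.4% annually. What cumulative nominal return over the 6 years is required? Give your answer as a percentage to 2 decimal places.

26.80%

Required annual nominal rate: (1+2.6%)(1+1.4%) − 1 = 4.0364%.
Cumulative over 6 years: (1 + 0.040364)^6 − 1 ≈ 0.26798.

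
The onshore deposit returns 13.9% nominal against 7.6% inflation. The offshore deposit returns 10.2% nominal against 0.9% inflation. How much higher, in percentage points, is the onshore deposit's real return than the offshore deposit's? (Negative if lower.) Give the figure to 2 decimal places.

-3.36

The onshore deposit real return: 1.139/1.076 − 1 = 5.855%.
The offshore deposit real return: 1.102/1.009 − 1 = 9.217%.
Difference: 5.855 − 9.217 = -3.362 pp.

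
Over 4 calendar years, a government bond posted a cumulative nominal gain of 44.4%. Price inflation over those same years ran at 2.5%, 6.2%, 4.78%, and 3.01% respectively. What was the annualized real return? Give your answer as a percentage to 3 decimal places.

Cumulative inflation factor: 1.025 × 1.062 × 1.0478 × 1.0301 ≈ 1.17491.
Nominal growth factor: 1.44400. Real growth factor = 1.44400 / 1.17491 ≈ 1.22903.
Annualized: 1.22903^(1/4) − 1 ≈ 0.05291.

5.291%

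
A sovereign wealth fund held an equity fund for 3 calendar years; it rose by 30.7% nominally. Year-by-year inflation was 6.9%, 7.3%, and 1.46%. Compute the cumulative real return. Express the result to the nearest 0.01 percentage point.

Cumulative inflation factor: 1.069 × 1.073 × 1.0146 ≈ 1.16378.
Nominal growth factor: 1.30700. Real growth factor = 1.30700 / 1.16378 ≈ 1.12306.
Total real return ≈ 12.3061%.

12.31%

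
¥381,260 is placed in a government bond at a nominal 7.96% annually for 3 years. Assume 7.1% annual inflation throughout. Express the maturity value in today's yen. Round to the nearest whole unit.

Nominal value at maturity: ¥381,260 × (1 + 7.96%)^3 ≈ ¥479,744.
Price-level factor over 3 years: (1 + 7.1%)^3 = 1.228480911.
The maturity value deflated by that factor is the answer in today's purchasing power.

¥390,518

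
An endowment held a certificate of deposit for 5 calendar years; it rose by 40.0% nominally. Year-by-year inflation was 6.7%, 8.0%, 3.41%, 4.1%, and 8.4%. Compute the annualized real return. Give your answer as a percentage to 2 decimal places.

Cumulative inflation factor: 1.067 × 1.080 × 1.0341 × 1.041 × 1.084 ≈ 1.34472.
Nominal growth factor: 1.40000. Real growth factor = 1.40000 / 1.34472 ≈ 1.04111.
Annualized: 1.04111^(1/5) − 1 ≈ 0.00809.

0.81%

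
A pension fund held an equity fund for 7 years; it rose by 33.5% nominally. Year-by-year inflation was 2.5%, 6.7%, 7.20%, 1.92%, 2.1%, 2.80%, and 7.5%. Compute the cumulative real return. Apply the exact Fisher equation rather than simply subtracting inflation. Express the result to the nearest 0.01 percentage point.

-0.98%

Cumulative inflation factor: 1.025 × 1.067 × 1.0720 × 1.0192 × 1.021 × 1.0280 × 1.075 ≈ 1.34825.
Nominal growth factor: 1.33500. Real growth factor = 1.33500 / 1.34825 ≈ 0.99017.
Total real return ≈ -0.9826%.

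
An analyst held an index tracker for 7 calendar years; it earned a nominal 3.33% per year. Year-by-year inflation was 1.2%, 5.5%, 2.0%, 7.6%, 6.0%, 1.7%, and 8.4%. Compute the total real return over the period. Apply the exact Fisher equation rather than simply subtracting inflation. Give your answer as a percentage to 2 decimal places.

-8.15%

Cumulative inflation factor: 1.012 × 1.055 × 1.020 × 1.076 × 1.060 × 1.017 × 1.084 ≈ 1.36931.
Nominal growth factor: 1.25772. Real growth factor = 1.25772 / 1.36931 ≈ 0.91851.
Total real return ≈ -8.1491%.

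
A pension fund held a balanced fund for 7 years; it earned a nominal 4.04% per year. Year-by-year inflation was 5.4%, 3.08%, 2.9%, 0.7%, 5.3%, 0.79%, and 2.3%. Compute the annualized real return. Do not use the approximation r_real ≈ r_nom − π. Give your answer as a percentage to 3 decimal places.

Cumulative inflation factor: 1.054 × 1.0308 × 1.029 × 1.007 × 1.053 × 1.0079 × 1.023 ≈ 1.22231.
Nominal growth factor: 1.31948. Real growth factor = 1.31948 / 1.22231 ≈ 1.07950.
Annualized: 1.07950^(1/7) − 1 ≈ 0.01099.

1.099%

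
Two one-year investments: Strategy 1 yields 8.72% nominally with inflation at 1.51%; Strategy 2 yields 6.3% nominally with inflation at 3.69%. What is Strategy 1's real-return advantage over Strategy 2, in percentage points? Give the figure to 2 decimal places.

Strategy 1 real return: 1.0872/1.0151 − 1 = 7.103%.
Strategy 2 real return: 1.063/1.0369 − 1 = 2.517%.
Difference: 7.103 − 2.517 = 4.586 pp.

4.59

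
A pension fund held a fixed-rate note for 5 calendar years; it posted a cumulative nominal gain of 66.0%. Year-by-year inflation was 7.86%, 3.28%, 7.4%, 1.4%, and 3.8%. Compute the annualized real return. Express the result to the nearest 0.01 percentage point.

Cumulative inflation factor: 1.0786 × 1.0328 × 1.074 × 1.014 × 1.038 ≈ 1.25926.
Nominal growth factor: 1.66000. Real growth factor = 1.66000 / 1.25926 ≈ 1.31823.
Annualized: 1.31823^(1/5) − 1 ≈ 0.05681.

5.68%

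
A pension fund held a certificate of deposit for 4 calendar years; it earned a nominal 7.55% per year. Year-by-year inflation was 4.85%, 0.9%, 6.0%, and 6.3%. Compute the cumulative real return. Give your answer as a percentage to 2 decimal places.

Cumulative inflation factor: 1.0485 × 1.009 × 1.060 × 1.063 ≈ 1.19206.
Nominal growth factor: 1.33796. Real growth factor = 1.33796 / 1.19206 ≈ 1.12239.
Total real return ≈ 12.2388%.

12.24%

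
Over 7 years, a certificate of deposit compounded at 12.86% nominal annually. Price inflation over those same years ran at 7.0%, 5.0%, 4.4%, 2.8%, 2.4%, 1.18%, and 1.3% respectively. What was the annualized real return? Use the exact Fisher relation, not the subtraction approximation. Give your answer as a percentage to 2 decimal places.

9.13%

Cumulative inflation factor: 1.070 × 1.050 × 1.044 × 1.028 × 1.024 × 1.0118 × 1.013 ≈ 1.26553.
Nominal growth factor: 2.33228. Real growth factor = 2.33228 / 1.26553 ≈ 1.84293.
Annualized: 1.84293^(1/7) − 1 ≈ 0.09126.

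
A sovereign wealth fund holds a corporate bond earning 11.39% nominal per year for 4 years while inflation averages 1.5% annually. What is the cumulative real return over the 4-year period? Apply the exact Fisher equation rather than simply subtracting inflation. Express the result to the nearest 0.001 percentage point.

45.051%

The annual real rate is (1+11.39%)/(1+1.5%) − 1 = 9.7438%.
Compounded over 4 years: (1 + 0.097438)^4 − 1 ≈ 0.45051.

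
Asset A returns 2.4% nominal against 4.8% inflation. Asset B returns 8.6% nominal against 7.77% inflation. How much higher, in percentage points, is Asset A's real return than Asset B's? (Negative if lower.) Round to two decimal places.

Asset A real return: 1.024/1.048 − 1 = -2.290%.
Asset B real return: 1.086/1.0777 − 1 = 0.770%.
Difference: -2.290 − 0.770 = -3.060 pp.

-3.06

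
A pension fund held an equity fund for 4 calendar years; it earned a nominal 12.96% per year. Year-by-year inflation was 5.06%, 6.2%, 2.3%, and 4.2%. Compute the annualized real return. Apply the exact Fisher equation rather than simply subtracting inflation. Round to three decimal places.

Cumulative inflation factor: 1.0506 × 1.062 × 1.023 × 1.042 ≈ 1.18934.
Nominal growth factor: 1.62817. Real growth factor = 1.62817 / 1.18934 ≈ 1.36897.
Annualized: 1.36897^(1/4) − 1 ≈ 0.08168.

8.168%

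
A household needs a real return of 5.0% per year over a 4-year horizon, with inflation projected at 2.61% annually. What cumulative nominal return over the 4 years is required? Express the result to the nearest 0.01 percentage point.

Required annual nominal rate: (1+5.0%)(1+2.61%) − 1 = 7.7405%.
Cumulative over 4 years: (1 + 0.077405)^4 − 1 ≈ 0.34746.

34.75%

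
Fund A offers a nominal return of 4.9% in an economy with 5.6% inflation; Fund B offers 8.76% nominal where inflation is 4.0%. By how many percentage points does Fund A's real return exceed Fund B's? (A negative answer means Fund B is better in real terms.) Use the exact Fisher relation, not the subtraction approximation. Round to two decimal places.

-5.24

Fund A real return: 1.049/1.056 − 1 = -0.663%.
Fund B real return: 1.0876/1.040 − 1 = 4.577%.
Difference: -0.663 − 4.577 = -5.240 pp.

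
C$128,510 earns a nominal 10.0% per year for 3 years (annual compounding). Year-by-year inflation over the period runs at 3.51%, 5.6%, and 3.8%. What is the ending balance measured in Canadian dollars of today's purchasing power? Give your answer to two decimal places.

Nominal value at maturity: C$128,510 × (1 + 10.0%)^3 ≈ C$171,046.81.
Price-level factor over 3 years: 1.0351 × 1.056 × 1.038 = 1.1346020928.
The maturity value deflated by that factor is the answer in today's purchasing power.

C$150,754.89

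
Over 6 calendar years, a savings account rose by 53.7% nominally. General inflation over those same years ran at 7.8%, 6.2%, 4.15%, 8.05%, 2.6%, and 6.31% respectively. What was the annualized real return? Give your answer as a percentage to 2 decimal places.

Cumulative inflation factor: 1.078 × 1.062 × 1.0415 × 1.0805 × 1.026 × 1.0631 ≈ 1.40523.
Nominal growth factor: 1.53700. Real growth factor = 1.53700 / 1.40523 ≈ 1.09377.
Annualized: 1.09377^(1/6) − 1 ≈ 0.01505.

1.51%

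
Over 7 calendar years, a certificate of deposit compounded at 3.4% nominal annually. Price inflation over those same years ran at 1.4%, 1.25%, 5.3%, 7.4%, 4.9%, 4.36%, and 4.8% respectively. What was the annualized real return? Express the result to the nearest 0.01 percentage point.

Cumulative inflation factor: 1.014 × 1.0125 × 1.053 × 1.074 × 1.049 × 1.0436 × 1.048 ≈ 1.33210.
Nominal growth factor: 1.26370. Real growth factor = 1.26370 / 1.33210 ≈ 0.94865.
Annualized: 0.94865^(1/7) − 1 ≈ -0.00750.

-0.75%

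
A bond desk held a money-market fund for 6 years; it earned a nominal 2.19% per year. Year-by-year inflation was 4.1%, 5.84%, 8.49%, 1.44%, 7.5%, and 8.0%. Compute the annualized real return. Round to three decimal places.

-3.472%

Cumulative inflation factor: 1.041 × 1.0584 × 1.0849 × 1.0144 × 1.075 × 1.080 ≈ 1.40777.
Nominal growth factor: 1.13881. Real growth factor = 1.13881 / 1.40777 ≈ 0.80894.
Annualized: 0.80894^(1/6) − 1 ≈ -0.03472.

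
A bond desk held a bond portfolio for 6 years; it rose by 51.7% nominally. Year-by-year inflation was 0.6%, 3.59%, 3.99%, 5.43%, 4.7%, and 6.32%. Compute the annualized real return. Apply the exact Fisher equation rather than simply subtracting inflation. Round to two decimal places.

Cumulative inflation factor: 1.006 × 1.0359 × 1.0399 × 1.0543 × 1.047 × 1.0632 ≈ 1.27184.
Nominal growth factor: 1.51700. Real growth factor = 1.51700 / 1.27184 ≈ 1.19276.
Annualized: 1.19276^(1/6) − 1 ≈ 0.02981.

2.98%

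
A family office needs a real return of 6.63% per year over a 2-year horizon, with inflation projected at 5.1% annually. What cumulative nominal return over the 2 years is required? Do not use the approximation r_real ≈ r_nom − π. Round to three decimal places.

Required annual nominal rate: (1+6.63%)(1+5.1%) − 1 = 12.06813%.
Cumulative over 2 years: (1 + 0.1206813)^2 − 1 ≈ 0.25593.

25.593%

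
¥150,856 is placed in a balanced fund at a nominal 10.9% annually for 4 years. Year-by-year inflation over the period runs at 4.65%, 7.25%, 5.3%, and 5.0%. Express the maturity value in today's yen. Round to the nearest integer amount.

¥183,880

Nominal value at maturity: ¥150,856 × (1 + 10.9%)^4 ≈ ¥228,186.
Price-level factor over 4 years: 1.0465 × 1.0725 × 1.053 × 1.050 ≈ 1.2409497726.
Dividing the nominal maturity value by the price-level factor gives the value in today's money.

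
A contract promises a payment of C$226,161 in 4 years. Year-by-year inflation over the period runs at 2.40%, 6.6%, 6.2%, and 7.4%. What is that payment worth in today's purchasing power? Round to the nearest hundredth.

Price-level factor over 4 years: 1.0240 × 1.066 × 1.062 × 1.074 ≈ 1.2450476114.
Purchasing power today: C$226,161 divided by that factor.

C$181,648.48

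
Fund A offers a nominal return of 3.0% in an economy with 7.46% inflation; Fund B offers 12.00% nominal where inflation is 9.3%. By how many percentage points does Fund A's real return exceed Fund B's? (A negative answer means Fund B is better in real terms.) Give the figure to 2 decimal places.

-6.62

Fund A real return: 1.030/1.0746 − 1 = -4.150%.
Fund B real return: 1.1200/1.093 − 1 = 2.470%.
Difference: -4.150 − 2.470 = -6.620 pp.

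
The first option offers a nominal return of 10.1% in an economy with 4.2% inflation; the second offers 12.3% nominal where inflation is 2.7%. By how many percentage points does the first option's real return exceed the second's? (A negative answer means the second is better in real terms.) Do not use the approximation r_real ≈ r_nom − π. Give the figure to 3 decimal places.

The first option real return: 1.101/1.042 − 1 = 5.6622%.
The second real return: 1.123/1.027 − 1 = 9.3476%.
Difference: 5.6622 − 9.3476 = -3.6854 pp.

-3.685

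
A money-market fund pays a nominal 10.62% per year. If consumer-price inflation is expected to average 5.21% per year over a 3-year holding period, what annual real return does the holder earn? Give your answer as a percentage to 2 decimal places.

5.14%

With constant rates the annual real return is the same each year: (1+10.62%)/(1+5.21%) − 1 = 0.05142.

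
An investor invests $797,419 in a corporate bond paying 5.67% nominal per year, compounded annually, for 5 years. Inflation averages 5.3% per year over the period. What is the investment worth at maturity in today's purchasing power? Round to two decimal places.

$811,527.54

Nominal value at maturity: $797,419 × (1 + 5.67%)^5 ≈ $1,050,618.68.
Price-level factor over 5 years: (1 + 5.3%)^5 ≈ 1.2946186406.
Dividing the nominal maturity value by the price-level factor gives the value in today's money.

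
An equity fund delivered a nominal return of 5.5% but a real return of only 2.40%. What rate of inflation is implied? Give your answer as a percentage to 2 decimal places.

3.03%

From (1+r_nom) = (1+r_real)(1+π), we get 1+π = (1 + 5.5%)/(1 + 2.40%) = 1.055/1.0240 ≈ 1.03027.
So π ≈ 3.0273%.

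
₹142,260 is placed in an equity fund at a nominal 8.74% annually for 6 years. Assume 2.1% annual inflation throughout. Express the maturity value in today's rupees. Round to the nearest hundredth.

Nominal value at maturity: ₹142,260 × (1 + 8.74%)^6 ≈ ₹235,189.96.
Price-level factor over 6 years: (1 + 2.1%)^6 ≈ 1.1328031618.
The maturity value deflated by that factor is the answer in today's purchasing power.

₹207,617.68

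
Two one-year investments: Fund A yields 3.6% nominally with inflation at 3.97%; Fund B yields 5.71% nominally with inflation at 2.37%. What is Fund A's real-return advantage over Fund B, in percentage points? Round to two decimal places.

-3.62

Fund A real return: 1.036/1.0397 − 1 = -0.356%.
Fund B real return: 1.0571/1.0237 − 1 = 3.263%.
Difference: -0.356 − 3.263 = -3.619 pp.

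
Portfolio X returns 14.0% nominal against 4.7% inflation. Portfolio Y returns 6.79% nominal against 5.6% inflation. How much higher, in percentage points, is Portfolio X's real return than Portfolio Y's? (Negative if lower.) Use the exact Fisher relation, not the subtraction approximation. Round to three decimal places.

Portfolio X real return: 1.140/1.047 − 1 = 8.8825%.
Portfolio Y real return: 1.0679/1.056 − 1 = 1.1269%.
Difference: 8.8825 − 1.1269 = 7.7556 pp.

7.756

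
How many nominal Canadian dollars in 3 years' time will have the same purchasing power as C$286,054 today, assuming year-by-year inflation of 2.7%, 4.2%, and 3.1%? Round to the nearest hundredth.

Cumulative price-level factor: 1.027 × 1.042 × 1.031 = 1.103308154.
The nominal amount required is C$286,054 scaled up by that factor.

C$315,605.71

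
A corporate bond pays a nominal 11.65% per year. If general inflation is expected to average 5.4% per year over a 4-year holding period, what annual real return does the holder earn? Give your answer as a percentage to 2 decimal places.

5.93%

With constant rates the annual real return is the same each year: (1+11.65%)/(1+5.4%) − 1 = 0.05930.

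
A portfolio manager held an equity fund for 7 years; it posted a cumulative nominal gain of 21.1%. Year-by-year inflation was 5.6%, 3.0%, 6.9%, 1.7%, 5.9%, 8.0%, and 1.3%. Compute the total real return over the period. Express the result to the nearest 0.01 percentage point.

Cumulative inflation factor: 1.056 × 1.030 × 1.069 × 1.017 × 1.059 × 1.080 × 1.013 ≈ 1.37003.
Nominal growth factor: 1.21100. Real growth factor = 1.21100 / 1.37003 ≈ 0.88392.
Total real return ≈ -11.6075%.

-11.61%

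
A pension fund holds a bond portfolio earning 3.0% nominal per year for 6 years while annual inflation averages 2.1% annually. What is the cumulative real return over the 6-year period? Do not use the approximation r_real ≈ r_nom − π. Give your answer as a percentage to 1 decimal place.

5.4%

The annual real rate is (1+3.0%)/(1+2.1%) − 1 = 0.8815%.
Compounded over 6 years: (1 + 0.008815)^6 − 1 ≈ 0.05407.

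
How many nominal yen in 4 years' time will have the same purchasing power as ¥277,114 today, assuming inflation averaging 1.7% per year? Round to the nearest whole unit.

Cumulative price-level factor: (1+1.7%)^4 ≈ 1.0697537355.
Multiplying ¥277,114 by the price-level factor gives the future nominal sum.

¥296,444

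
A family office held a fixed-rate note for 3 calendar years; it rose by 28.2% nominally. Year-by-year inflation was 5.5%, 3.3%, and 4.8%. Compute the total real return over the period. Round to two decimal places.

12.25%

Cumulative inflation factor: 1.055 × 1.033 × 1.048 ≈ 1.14213.
Nominal growth factor: 1.28200. Real growth factor = 1.28200 / 1.14213 ≈ 1.12247.
Total real return ≈ 12.2468%.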